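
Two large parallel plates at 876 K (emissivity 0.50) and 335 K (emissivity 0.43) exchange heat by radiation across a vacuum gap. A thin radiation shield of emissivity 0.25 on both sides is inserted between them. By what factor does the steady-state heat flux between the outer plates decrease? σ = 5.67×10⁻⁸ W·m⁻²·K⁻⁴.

Without shield: q₀ = σΔ(T⁴)/(1/ε₁+1/ε₂−1) with denominator 3.326.
With shield the two gaps are in series; the resistances add: (1/ε₁+1/ε_s−1)+(1/ε_s+1/ε₂−1) = 5.000+5.326 = 10.33.
Heat-flux ratio q₀/q = 10.33/3.326.

factor ≈ 3.10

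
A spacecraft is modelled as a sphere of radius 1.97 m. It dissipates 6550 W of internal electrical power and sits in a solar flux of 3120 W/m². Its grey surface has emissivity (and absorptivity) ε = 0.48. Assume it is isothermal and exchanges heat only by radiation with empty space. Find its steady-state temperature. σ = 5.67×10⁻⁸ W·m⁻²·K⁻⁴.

T ≈ 370 K

At steady state, absorbed solar power + internal power = radiated power.
Absorbed: α·S·A_cross = 0.48·3120·12.19 = 18260 W (cross-section πr²).
Total input = 18260 + 6550 = 24810 W.
Radiated: εσ·A_surf·T⁴ with A_surf = 4πr² = 48.77 m².
T⁴ = 24810/(0.48·5.67×10⁻⁸·48.77) = 1.869×10¹⁰ K⁴.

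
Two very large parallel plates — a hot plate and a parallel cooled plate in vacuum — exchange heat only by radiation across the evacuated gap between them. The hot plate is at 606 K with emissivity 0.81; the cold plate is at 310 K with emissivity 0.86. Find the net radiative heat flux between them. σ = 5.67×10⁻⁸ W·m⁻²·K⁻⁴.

q ≈ 5100 W/m²

For two infinite grey parallel plates, q = σ(T₁⁴ − T₂⁴)/(1/ε₁ + 1/ε₂ − 1).
T₁⁴ − T₂⁴ = 1.349×10¹¹ − 9.235×10⁹ = 1.256×10¹¹ K⁴.
1/ε₁ + 1/ε₂ − 1 = 1.235 + 1.163 − 1 = 1.397.
q = 5.67×10⁻⁸ × 1.256×10¹¹ / 1.397.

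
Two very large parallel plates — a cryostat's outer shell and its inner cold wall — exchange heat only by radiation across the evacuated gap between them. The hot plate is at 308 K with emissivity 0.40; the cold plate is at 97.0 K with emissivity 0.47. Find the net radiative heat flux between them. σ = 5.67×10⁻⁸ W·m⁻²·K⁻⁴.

q ≈ 139 W/m²

For two infinite grey parallel plates, q = σ(T₁⁴ − T₂⁴)/(1/ε₁ + 1/ε₂ − 1).
T₁⁴ − T₂⁴ = 8.999×10⁹ − 8.853×10⁷ = 8.911×10⁹ K⁴.
1/ε₁ + 1/ε₂ − 1 = 2.500 + 2.128 − 1 = 3.628.
q = 5.67×10⁻⁸ × 8.911×10⁹ / 3.628.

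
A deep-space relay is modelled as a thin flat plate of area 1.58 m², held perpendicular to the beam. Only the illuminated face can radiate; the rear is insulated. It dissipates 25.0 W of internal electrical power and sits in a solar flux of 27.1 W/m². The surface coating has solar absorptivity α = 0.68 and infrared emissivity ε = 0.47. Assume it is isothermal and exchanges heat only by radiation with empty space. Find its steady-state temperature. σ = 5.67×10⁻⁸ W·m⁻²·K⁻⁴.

T ≈ 189 K

At steady state, absorbed solar power + internal power = radiated power.
Absorbed: α·S·A_cross = 0.68·27.1·1.580 = 29.12 W (cross-section A).
Total input = 29.12 + 25.0 = 54.12 W.
Radiated: εσ·A_surf·T⁴ with A_surf = A = 1.580 m².
T⁴ = 54.12/(0.47·5.67×10⁻⁸·1.580) = 1.285×10⁹ K⁴.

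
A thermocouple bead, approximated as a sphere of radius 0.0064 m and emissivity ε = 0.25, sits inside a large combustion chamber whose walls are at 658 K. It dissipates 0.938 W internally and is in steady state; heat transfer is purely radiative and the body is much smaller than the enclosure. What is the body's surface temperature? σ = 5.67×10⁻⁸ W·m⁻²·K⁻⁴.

T ≈ 750 K

For a small grey body in a large enclosure, net radiated power = εσA(T⁴ − T_w⁴).
Steady state: P = εσA(T⁴ − T_w⁴) with A = 4πr² = 5.147×10⁻⁴ m².
T⁴ = P/(εσA) + T_w⁴ = 0.938/(0.25·5.67×10⁻⁸·5.147×10⁻⁴) + (658)⁴
    = 1.286×10¹¹ + 1.875×10¹¹ = 3.160×10¹¹ K⁴.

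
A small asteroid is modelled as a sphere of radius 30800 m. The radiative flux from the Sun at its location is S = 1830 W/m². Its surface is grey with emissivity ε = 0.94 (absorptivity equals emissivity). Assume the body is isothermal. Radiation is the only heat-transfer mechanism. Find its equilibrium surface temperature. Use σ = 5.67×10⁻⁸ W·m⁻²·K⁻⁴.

At equilibrium, absorbed power = emitted power.
Absorbing cross-section = πr² = 2.980×10⁹ m²; emitting surface = 4πr² = 1.192×10¹⁰ m² (ratio 4).
εS·A_cross = εσ·A_surf·T⁴  ⇒  T⁴ = S/(4σ)   (ε cancels).
T⁴ = 1830/(4·5.67×10⁻⁸) = 8.069×10⁹ K⁴.
T = (8.069×10⁹)^(1/4).

T ≈ 300 K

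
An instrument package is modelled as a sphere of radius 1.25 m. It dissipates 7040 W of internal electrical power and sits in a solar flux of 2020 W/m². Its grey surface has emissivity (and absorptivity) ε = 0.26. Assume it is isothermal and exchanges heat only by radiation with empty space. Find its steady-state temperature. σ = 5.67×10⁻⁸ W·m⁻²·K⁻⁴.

At steady state, absorbed solar power + internal power = radiated power.
Absorbed: α·S·A_cross = 0.26·2020·4.909 = 2578 W (cross-section πr²).
Total input = 2578 + 7040 = 9618 W.
Radiated: εσ·A_surf·T⁴ with A_surf = 4πr² = 19.63 m².
T⁴ = 9618/(0.26·5.67×10⁻⁸·19.63) = 3.323×10¹⁰ K⁴.

T ≈ 427 K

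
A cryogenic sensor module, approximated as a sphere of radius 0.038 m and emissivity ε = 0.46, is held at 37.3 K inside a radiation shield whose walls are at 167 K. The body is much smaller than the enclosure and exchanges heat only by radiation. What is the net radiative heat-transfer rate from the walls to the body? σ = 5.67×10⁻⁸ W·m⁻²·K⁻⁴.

For a small grey body in a large enclosure: P_net = εσA(T_body⁴ − T_wall⁴).
A = 4πr² = 0.01815 m²; T_body⁴ − T_wall⁴ = 1.936×10⁶ − 7.778×10⁸ = -7.759×10⁸ K⁴.
|P_net| = 0.46·5.67×10⁻⁸·0.01815·7.759×10⁸.

P_net ≈ 0.367 W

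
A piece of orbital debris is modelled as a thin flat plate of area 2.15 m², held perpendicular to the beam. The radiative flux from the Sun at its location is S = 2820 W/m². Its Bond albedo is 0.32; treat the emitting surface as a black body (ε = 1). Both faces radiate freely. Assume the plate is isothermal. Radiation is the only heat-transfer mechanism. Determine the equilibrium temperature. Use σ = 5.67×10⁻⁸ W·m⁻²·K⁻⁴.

T ≈ 361 K

At equilibrium, absorbed power = emitted power.
Absorbing cross-section = A = 2.150 m²; emitting surface = 2A = 4.300 m² (ratio 2).
(1−a)S·A_cross = εσ·A_surf·T⁴  ⇒  T⁴ = (1−a)S/(2σ).
T⁴ = 0.680·2820/(2·5.67×10⁻⁸) = 1.691×10¹⁰ K⁴.
T = (1.691×10¹⁰)^(1/4).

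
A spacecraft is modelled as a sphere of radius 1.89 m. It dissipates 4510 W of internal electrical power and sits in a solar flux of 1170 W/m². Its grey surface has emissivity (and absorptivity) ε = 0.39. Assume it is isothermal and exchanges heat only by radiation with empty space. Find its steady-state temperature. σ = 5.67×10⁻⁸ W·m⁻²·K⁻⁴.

At steady state, absorbed solar power + internal power = radiated power.
Absorbed: α·S·A_cross = 0.39·1170·11.22 = 5121 W (cross-section πr²).
Total input = 5121 + 4510 = 9631 W.
Radiated: εσ·A_surf·T⁴ with A_surf = 4πr² = 44.89 m².
T⁴ = 9631/(0.39·5.67×10⁻⁸·44.89) = 9.702×10⁹ K⁴.

T ≈ 314 K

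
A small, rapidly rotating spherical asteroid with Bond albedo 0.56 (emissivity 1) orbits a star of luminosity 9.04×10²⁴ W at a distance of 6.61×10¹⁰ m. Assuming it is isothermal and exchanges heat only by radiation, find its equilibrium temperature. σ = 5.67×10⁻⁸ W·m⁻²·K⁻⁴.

First find the stellar flux at distance d: S = L/(4πd²) = 9.04×10²⁴/(4π·(6.61×10¹⁰)²) = 164.6 W/m².
For an isothermal sphere, absorbed (1−a)S·πr² = emitted σ·4πr²·T⁴, so T⁴ = (1−a)S/(4σ).
T⁴ = 0.440·164.6/(4·5.67×10⁻⁸) = 3.194×10⁸ K⁴.

T ≈ 134 K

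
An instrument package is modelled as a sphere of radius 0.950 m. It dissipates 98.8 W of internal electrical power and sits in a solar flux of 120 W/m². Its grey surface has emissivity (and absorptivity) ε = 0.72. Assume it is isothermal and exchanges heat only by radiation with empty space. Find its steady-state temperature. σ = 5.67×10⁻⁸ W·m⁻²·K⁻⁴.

At steady state, absorbed solar power + internal power = radiated power.
Absorbed: α·S·A_cross = 0.72·120·2.835 = 245.0 W (cross-section πr²).
Total input = 245.0 + 98.8 = 343.8 W.
Radiated: εσ·A_surf·T⁴ with A_surf = 4πr² = 11.34 m².
T⁴ = 343.8/(0.72·5.67×10⁻⁸·11.34) = 7.425×10⁸ K⁴.

T ≈ 165 K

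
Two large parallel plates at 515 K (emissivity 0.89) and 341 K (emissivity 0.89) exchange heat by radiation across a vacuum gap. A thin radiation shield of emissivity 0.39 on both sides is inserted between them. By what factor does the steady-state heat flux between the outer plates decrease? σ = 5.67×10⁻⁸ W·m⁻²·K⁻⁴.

Without shield: q₀ = σΔ(T⁴)/(1/ε₁+1/ε₂−1) with denominator 1.247.
With shield the two gaps are in series; the resistances add: (1/ε₁+1/ε_s−1)+(1/ε_s+1/ε₂−1) = 2.688+2.688 = 5.375.
Heat-flux ratio q₀/q = 5.375/1.247.

factor ≈ 4.31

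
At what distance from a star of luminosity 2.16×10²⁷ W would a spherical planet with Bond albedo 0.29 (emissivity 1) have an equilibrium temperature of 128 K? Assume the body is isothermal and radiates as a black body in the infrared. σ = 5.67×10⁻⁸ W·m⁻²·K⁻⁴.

For an isothermal black-emitting sphere, (1−a)S·πr² = σ·4πr²·T⁴ ⇒ S = 4σT⁴/(1−a).
S = 4·5.67×10⁻⁸·(128)⁴/0.710 = 85.75 W/m².
Flux falls as S = L/(4πd²), so d = √(L/(4πS)) = √(2.16×10²⁷/(4π·85.75)).

d ≈ 1.42×10¹² m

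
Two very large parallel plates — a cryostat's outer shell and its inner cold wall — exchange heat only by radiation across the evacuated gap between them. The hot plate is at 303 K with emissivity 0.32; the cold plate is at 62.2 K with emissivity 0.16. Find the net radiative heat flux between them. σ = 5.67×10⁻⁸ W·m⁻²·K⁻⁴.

For two infinite grey parallel plates, q = σ(T₁⁴ − T₂⁴)/(1/ε₁ + 1/ε₂ − 1).
T₁⁴ − T₂⁴ = 8.429×10⁹ − 1.497×10⁷ = 8.414×10⁹ K⁴.
1/ε₁ + 1/ε₂ − 1 = 3.125 + 6.250 − 1 = 8.375.
q = 5.67×10⁻⁸ × 8.414×10⁹ / 8.375.

q ≈ 57.0 W/m²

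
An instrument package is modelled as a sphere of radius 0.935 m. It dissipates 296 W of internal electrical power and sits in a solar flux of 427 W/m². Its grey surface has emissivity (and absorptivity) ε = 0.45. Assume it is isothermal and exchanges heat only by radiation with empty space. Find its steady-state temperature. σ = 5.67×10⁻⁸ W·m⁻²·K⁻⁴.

At steady state, absorbed solar power + internal power = radiated power.
Absorbed: α·S·A_cross = 0.45·427·2.746 = 527.7 W (cross-section πr²).
Total input = 527.7 + 296 = 823.7 W.
Radiated: εσ·A_surf·T⁴ with A_surf = 4πr² = 10.99 m².
T⁴ = 823.7/(0.45·5.67×10⁻⁸·10.99) = 2.939×10⁹ K⁴.

T ≈ 233 K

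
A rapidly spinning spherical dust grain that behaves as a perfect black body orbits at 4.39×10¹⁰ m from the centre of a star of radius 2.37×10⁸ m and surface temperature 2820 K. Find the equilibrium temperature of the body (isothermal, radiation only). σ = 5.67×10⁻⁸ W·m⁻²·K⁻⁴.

The star's surface emits σT_*⁴; at distance d the flux is S = σT_*⁴(R_*/d)².
S = 5.67×10⁻⁸·(2820)⁴·(2.37×10⁸/4.39×10¹⁰)² = 104.5 W/m².
For an isothermal sphere T⁴ = (1−a)S/(4σ) = 4.608×10⁸ K⁴.

T ≈ 147 K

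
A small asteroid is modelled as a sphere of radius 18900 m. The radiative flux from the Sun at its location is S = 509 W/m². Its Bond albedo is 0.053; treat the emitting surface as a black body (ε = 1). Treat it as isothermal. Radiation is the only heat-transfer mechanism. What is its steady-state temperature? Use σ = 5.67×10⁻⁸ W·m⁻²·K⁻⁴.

At equilibrium, absorbed power = emitted power.
Absorbing cross-section = πr² = 1.122×10⁹ m²; emitting surface = 4πr² = 4.489×10⁹ m² (ratio 4).
(1−a)S·A_cross = εσ·A_surf·T⁴  ⇒  T⁴ = (1−a)S/(4σ).
T⁴ = 0.947·509/(4·5.67×10⁻⁸) = 2.125×10⁹ K⁴.
T = (2.125×10⁹)^(1/4).

T ≈ 215 K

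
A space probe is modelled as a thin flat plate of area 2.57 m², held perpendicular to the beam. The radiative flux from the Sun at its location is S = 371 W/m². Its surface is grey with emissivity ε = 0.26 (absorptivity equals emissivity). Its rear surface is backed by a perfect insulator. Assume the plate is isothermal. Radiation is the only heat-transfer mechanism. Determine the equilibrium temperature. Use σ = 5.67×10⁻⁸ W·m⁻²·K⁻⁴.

T ≈ 284 K

At equilibrium, absorbed power = emitted power.
Absorbing cross-section = A = 2.570 m²; emitting surface = A = 2.570 m² (ratio 1).
εS·A_cross = εσ·A_surf·T⁴  ⇒  T⁴ = S/(1σ)   (ε cancels).
T⁴ = 371/(1·5.67×10⁻⁸) = 6.543×10⁹ K⁴.
T = (6.543×10⁹)^(1/4).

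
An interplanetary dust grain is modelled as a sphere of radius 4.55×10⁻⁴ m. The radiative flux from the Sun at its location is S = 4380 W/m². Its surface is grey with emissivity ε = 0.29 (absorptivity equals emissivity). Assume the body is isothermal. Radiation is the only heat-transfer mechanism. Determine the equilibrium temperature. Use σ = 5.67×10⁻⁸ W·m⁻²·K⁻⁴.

At equilibrium, absorbed power = emitted power.
Absorbing cross-section = πr² = 6.504×10⁻⁷ m²; emitting surface = 4πr² = 2.602×10⁻⁶ m² (ratio 4).
εS·A_cross = εσ·A_surf·T⁴  ⇒  T⁴ = S/(4σ)   (ε cancels).
T⁴ = 4380/(4·5.67×10⁻⁸) = 1.931×10¹⁰ K⁴.
T = (1.931×10¹⁰)^(1/4).

T ≈ 373 K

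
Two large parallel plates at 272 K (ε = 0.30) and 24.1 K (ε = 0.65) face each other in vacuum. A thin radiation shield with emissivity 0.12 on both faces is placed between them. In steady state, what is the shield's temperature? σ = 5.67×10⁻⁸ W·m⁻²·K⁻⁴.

T_s ≈ 223 K

In steady state the net flux on the hot side equals that on the cold side.
σ(T₁⁴−T_s⁴)/D₁ = σ(T_s⁴−T₂⁴)/D₂, with D₁ = 1/ε₁+1/ε_s−1 = 10.67, D₂ = 1/ε_s+1/ε₂−1 = 8.872.
Solve for T_s⁴: T_s⁴ = (D₂·T₁⁴ + D₁·T₂⁴)/(D₁+D₂) = 2.486×10⁹ K⁴.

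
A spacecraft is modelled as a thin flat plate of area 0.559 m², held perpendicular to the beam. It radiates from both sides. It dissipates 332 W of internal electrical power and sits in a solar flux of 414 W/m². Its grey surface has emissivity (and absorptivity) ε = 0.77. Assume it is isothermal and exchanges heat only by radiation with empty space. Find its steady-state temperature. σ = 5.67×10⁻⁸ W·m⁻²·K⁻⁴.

T ≈ 320 K

At steady state, absorbed solar power + internal power = radiated power.
Absorbed: α·S·A_cross = 0.77·414·0.5590 = 178.2 W (cross-section A).
Total input = 178.2 + 332 = 510.2 W.
Radiated: εσ·A_surf·T⁴ with A_surf = 2A = 1.118 m².
T⁴ = 510.2/(0.77·5.67×10⁻⁸·1.118) = 1.045×10¹⁰ K⁴.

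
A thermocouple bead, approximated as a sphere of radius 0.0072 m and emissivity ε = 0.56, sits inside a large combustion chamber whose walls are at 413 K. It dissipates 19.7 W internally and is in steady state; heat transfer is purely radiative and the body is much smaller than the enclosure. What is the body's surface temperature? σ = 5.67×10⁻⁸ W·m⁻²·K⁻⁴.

T ≈ 995 K

For a small grey body in a large enclosure, net radiated power = εσA(T⁴ − T_w⁴).
Steady state: P = εσA(T⁴ − T_w⁴) with A = 4πr² = 6.514×10⁻⁴ m².
T⁴ = P/(εσA) + T_w⁴ = 19.7/(0.56·5.67×10⁻⁸·6.514×10⁻⁴) + (413)⁴
    = 9.524×10¹¹ + 2.909×10¹⁰ = 9.815×10¹¹ K⁴.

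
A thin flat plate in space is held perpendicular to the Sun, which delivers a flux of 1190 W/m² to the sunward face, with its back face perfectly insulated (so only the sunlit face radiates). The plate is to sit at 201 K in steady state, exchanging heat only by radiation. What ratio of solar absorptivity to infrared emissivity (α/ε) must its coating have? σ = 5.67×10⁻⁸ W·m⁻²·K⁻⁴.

Balance: αS·A = εσ·1A·T⁴ ⇒ α/ε = σT⁴/S.
α/ε = 5.67×10⁻⁸·(201)⁴/1190 = 5.67×10⁻⁸·1.632×10⁹/1190.

α/ε ≈ 0.0778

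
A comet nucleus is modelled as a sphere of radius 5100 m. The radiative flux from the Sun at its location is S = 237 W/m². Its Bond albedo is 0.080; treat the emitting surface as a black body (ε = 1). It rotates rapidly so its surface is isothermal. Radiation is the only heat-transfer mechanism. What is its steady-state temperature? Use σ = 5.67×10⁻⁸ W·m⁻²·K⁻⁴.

T ≈ 176 K

At equilibrium, absorbed power = emitted power.
Absorbing cross-section = πr² = 8.171×10⁷ m²; emitting surface = 4πr² = 3.269×10⁸ m² (ratio 4).
(1−a)S·A_cross = εσ·A_surf·T⁴  ⇒  T⁴ = (1−a)S/(4σ).
T⁴ = 0.920·237/(4·5.67×10⁻⁸) = 9.614×10⁸ K⁴.
T = (9.614×10⁸)^(1/4).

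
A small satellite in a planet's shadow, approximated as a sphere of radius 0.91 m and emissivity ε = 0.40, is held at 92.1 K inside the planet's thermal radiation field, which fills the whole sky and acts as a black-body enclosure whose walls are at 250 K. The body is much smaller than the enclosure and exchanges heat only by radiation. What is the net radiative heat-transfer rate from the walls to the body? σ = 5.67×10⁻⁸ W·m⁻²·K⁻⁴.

For a small grey body in a large enclosure: P_net = εσA(T_body⁴ − T_wall⁴).
A = 4πr² = 10.41 m²; T_body⁴ − T_wall⁴ = 7.195×10⁷ − 3.906×10⁹ = -3.834×10⁹ K⁴.
|P_net| = 0.40·5.67×10⁻⁸·10.41·3.834×10⁹.

P_net ≈ 905 W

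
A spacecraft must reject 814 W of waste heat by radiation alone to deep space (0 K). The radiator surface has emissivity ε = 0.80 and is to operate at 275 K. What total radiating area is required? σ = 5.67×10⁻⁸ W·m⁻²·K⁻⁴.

P = εσA T⁴ ⇒ A = P/(εσT⁴).
T⁴ = 5.719×10⁹ K⁴.
A = 814/(0.80 × 5.67×10⁻⁸ × 5.719×10⁹).

A ≈ 3.14 m²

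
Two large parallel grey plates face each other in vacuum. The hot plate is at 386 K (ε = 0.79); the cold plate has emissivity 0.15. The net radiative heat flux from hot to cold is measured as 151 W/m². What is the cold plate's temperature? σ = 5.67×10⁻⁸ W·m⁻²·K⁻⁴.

T₂ ≈ 247 K

q = σ(T₁⁴ − T₂⁴)/(1/ε₁ + 1/ε₂ − 1); denominator = 6.932.
T₂⁴ = T₁⁴ − q·(1/ε₁+1/ε₂−1)/σ = 2.220×10¹⁰ − 151·6.932/5.67×10⁻⁸
    = 3.738×10⁹ K⁴.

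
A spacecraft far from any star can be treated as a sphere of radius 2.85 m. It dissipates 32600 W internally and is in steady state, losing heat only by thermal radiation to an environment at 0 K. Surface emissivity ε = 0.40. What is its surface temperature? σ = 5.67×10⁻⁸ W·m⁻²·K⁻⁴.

T ≈ 344 K

Steady state: internal power = radiated power, P = εσA T⁴.
Radiating area A = 4πr² = 102.1 m².
T⁴ = P/(εσA) = 32600/(0.40·5.67×10⁻⁸·102.1) = 1.408×10¹⁰ K⁴.
T = (1.408×10¹⁰)^(1/4).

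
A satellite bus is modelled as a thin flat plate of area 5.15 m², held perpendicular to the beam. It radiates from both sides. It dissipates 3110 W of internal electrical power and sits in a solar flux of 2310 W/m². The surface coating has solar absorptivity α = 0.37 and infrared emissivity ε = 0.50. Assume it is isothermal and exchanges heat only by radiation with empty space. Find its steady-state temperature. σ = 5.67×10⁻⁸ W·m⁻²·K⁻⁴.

T ≈ 400 K

At steady state, absorbed solar power + internal power = radiated power.
Absorbed: α·S·A_cross = 0.37·2310·5.150 = 4402 W (cross-section A).
Total input = 4402 + 3110 = 7512 W.
Radiated: εσ·A_surf·T⁴ with A_surf = 2A = 10.30 m².
T⁴ = 7512/(0.50·5.67×10⁻⁸·10.30) = 2.572×10¹⁰ K⁴.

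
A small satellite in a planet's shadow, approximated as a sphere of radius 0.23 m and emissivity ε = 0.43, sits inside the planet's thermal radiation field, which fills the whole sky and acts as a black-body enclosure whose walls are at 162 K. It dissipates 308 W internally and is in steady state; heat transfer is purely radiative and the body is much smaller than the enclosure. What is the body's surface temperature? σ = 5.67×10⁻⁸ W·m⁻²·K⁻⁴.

For a small grey body in a large enclosure, net radiated power = εσA(T⁴ − T_w⁴).
Steady state: P = εσA(T⁴ − T_w⁴) with A = 4πr² = 0.6648 m².
T⁴ = P/(εσA) + T_w⁴ = 308/(0.43·5.67×10⁻⁸·0.6648) + (162)⁴
    = 1.900×10¹⁰ + 6.887×10⁸ = 1.969×10¹⁰ K⁴.

T ≈ 375 K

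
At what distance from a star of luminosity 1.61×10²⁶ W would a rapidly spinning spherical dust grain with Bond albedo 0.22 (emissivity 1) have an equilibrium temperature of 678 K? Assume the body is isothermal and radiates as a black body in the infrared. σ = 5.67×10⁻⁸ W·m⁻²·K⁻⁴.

d ≈ 1.44×10¹⁰ m

For an isothermal black-emitting sphere, (1−a)S·πr² = σ·4πr²·T⁴ ⇒ S = 4σT⁴/(1−a).
S = 4·5.67×10⁻⁸·(678)⁴/0.780 = 61440 W/m².
Flux falls as S = L/(4πd²), so d = √(L/(4πS)) = √(1.61×10²⁶/(4π·61440)).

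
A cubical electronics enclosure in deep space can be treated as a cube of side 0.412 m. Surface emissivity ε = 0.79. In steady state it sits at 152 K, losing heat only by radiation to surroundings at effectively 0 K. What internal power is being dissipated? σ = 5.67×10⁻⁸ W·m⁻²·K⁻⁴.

P ≈ 24.4 W

Steady state: P = εσA T⁴.
A = 6L² = 1.018 m²; T⁴ = (152)⁴ = 5.338×10⁸ K⁴.
P = 0.79 × 5.67×10⁻⁸ × 1.018 × 5.338×10⁸.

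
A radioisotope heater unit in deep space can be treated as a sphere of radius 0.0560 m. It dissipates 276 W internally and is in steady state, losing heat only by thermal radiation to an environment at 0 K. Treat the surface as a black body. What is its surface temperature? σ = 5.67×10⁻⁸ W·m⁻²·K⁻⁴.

T ≈ 593 K

Steady state: internal power = radiated power, P = εσA T⁴.
Radiating area A = 4πr² = 0.03941 m².
T⁴ = P/(εσA) = 276/(1.0·5.67×10⁻⁸·0.03941) = 1.235×10¹¹ K⁴.
T = (1.235×10¹¹)^(1/4).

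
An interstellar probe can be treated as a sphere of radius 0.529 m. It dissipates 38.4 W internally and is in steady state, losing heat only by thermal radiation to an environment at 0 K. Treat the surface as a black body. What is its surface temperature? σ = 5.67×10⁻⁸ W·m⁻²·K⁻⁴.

Steady state: internal power = radiated power, P = εσA T⁴.
Radiating area A = 4πr² = 3.517 m².
T⁴ = P/(εσA) = 38.4/(1.0·5.67×10⁻⁸·3.517) = 1.926×10⁸ K⁴.
T = (1.926×10⁸)^(1/4).

T ≈ 118 K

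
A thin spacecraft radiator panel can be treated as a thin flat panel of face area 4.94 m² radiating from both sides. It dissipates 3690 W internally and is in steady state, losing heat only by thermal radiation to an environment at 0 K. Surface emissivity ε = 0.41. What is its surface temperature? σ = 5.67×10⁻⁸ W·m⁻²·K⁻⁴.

T ≈ 356 K

Steady state: internal power = radiated power, P = εσA T⁴.
Radiating area A = 2·4.94 = 9.880 m².
T⁴ = P/(εσA) = 3690/(0.41·5.67×10⁻⁸·9.880) = 1.607×10¹⁰ K⁴.
T = (1.607×10¹⁰)^(1/4).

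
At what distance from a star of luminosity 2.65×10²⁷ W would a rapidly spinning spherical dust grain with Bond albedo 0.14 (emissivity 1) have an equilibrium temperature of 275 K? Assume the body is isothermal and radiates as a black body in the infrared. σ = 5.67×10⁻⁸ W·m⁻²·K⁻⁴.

For an isothermal black-emitting sphere, (1−a)S·πr² = σ·4πr²·T⁴ ⇒ S = 4σT⁴/(1−a).
S = 4·5.67×10⁻⁸·(275)⁴/0.860 = 1508 W/m².
Flux falls as S = L/(4πd²), so d = √(L/(4πS)) = √(2.65×10²⁷/(4π·1508)).

d ≈ 3.74×10¹¹ m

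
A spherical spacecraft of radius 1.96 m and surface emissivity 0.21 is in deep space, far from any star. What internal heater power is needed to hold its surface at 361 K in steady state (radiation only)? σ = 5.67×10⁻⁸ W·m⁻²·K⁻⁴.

P = εσ·4πr²·T⁴.
4πr² = 48.27 m²; T⁴ = 1.698×10¹⁰ K⁴.
P = 0.21·5.67×10⁻⁸·48.27·1.698×10¹⁰.

P ≈ 9760 W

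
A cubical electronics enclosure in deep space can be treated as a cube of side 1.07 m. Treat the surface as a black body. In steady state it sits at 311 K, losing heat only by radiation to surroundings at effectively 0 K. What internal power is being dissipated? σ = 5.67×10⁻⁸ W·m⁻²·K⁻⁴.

Steady state: P = εσA T⁴.
A = 6L² = 6.869 m²; T⁴ = (311)⁴ = 9.355×10⁹ K⁴.
P = 1.0 × 5.67×10⁻⁸ × 6.869 × 9.355×10⁹.

P ≈ 3640 W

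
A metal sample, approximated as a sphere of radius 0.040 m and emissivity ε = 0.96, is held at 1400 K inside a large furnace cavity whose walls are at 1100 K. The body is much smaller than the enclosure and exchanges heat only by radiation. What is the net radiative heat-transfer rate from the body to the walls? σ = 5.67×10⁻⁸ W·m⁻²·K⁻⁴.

For a small grey body in a large enclosure: P_net = εσA(T_body⁴ − T_wall⁴).
A = 4πr² = 0.02011 m²; T_body⁴ − T_wall⁴ = 3.842×10¹² − 1.464×10¹² = 2.378×10¹² K⁴.
|P_net| = 0.96·5.67×10⁻⁸·0.02011·2.378×10¹².

P_net ≈ 2600 W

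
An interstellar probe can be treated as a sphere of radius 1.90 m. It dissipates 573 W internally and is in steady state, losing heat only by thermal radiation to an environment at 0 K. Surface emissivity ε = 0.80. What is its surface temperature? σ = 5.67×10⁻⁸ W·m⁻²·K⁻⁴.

Steady state: internal power = radiated power, P = εσA T⁴.
Radiating area A = 4πr² = 45.36 m².
T⁴ = P/(εσA) = 573/(0.80·5.67×10⁻⁸·45.36) = 2.785×10⁸ K⁴.
T = (2.785×10⁸)^(1/4).

T ≈ 129 K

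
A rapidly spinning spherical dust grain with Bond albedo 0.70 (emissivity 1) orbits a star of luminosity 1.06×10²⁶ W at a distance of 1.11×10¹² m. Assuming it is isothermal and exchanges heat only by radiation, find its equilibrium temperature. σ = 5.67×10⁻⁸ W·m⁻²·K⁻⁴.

First find the stellar flux at distance d: S = L/(4πd²) = 1.06×10²⁶/(4π·(1.11×10¹²)²) = 6.846 W/m².
For an isothermal sphere, absorbed (1−a)S·πr² = emitted σ·4πr²·T⁴, so T⁴ = (1−a)S/(4σ).
T⁴ = 0.300·6.846/(4·5.67×10⁻⁸) = 9.056×10⁶ K⁴.

T ≈ 54.9 K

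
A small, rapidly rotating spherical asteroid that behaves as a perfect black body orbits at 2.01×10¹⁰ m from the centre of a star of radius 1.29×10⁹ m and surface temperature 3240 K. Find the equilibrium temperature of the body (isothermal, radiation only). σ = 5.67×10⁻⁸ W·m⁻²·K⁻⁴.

The star's surface emits σT_*⁴; at distance d the flux is S = σT_*⁴(R_*/d)².
S = 5.67×10⁻⁸·(3240)⁴·(1.29×10⁹/2.01×10¹⁰)² = 25740 W/m².
For an isothermal sphere T⁴ = (1−a)S/(4σ) = 1.135×10¹¹ K⁴.

T ≈ 580 K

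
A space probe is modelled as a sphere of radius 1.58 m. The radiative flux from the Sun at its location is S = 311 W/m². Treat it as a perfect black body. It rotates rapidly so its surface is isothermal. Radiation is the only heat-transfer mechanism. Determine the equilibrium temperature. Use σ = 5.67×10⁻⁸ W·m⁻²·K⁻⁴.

At equilibrium, absorbed power = emitted power.
Absorbing cross-section = πr² = 7.843 m²; emitting surface = 4πr² = 31.37 m² (ratio 4).
S·A_cross = εσ·A_surf·T⁴  ⇒  T⁴ = S/(4σ).
T⁴ = 1.00·311/(4·5.67×10⁻⁸) = 1.371×10⁹ K⁴.
T = (1.371×10⁹)^(1/4).

T ≈ 192 K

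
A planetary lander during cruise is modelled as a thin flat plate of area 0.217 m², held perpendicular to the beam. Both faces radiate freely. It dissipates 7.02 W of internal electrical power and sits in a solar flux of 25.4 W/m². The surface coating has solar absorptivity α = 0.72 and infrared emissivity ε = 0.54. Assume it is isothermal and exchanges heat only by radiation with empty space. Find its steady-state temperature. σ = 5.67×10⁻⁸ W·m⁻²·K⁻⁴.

T ≈ 170 K

At steady state, absorbed solar power + internal power = radiated power.
Absorbed: α·S·A_cross = 0.72·25.4·0.2170 = 3.968 W (cross-section A).
Total input = 3.968 + 7.02 = 10.99 W.
Radiated: εσ·A_surf·T⁴ with A_surf = 2A = 0.4340 m².
T⁴ = 10.99/(0.54·5.67×10⁻⁸·0.4340) = 8.269×10⁸ K⁴.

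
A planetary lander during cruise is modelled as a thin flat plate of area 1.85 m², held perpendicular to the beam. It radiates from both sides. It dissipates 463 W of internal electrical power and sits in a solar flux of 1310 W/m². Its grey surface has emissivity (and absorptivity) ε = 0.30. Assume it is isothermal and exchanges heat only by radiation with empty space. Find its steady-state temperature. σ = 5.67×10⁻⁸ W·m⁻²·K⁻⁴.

T ≈ 371 K

At steady state, absorbed solar power + internal power = radiated power.
Absorbed: α·S·A_cross = 0.30·1310·1.850 = 727.1 W (cross-section A).
Total input = 727.1 + 463 = 1190 W.
Radiated: εσ·A_surf·T⁴ with A_surf = 2A = 3.700 m².
T⁴ = 1190/(0.30·5.67×10⁻⁸·3.700) = 1.891×10¹⁰ K⁴.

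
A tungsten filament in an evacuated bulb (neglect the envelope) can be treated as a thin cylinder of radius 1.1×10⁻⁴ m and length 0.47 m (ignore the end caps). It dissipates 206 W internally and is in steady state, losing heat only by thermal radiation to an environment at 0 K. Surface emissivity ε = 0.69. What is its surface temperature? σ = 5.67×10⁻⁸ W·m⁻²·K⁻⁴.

T ≈ 2010 K

Steady state: internal power = radiated power, P = εσA T⁴.
Radiating area A = 2πrL = 3.248×10⁻⁴ m².
T⁴ = P/(εσA) = 206/(0.69·5.67×10⁻⁸·3.248×10⁻⁴) = 1.621×10¹³ K⁴.
T = (1.621×10¹³)^(1/4).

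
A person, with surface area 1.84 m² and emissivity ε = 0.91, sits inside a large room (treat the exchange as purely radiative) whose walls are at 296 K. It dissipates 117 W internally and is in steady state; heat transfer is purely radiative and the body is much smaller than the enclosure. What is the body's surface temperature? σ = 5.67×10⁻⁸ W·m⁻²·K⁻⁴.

For a small grey body in a large enclosure, net radiated power = εσA(T⁴ − T_w⁴).
Steady state: P = εσA(T⁴ − T_w⁴) with A = 1.84 m².
T⁴ = P/(εσA) + T_w⁴ = 117/(0.91·5.67×10⁻⁸·1.840) + (296)⁴
    = 1.232×10⁹ + 7.677×10⁹ = 8.909×10⁹ K⁴.

T ≈ 307 K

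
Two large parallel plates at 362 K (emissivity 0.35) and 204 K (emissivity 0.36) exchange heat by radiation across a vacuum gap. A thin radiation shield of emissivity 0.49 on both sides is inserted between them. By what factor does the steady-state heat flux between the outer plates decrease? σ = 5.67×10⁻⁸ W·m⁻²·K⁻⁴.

factor ≈ 1.66

Without shield: q₀ = σΔ(T⁴)/(1/ε₁+1/ε₂−1) with denominator 4.635.
With shield the two gaps are in series; the resistances add: (1/ε₁+1/ε_s−1)+(1/ε_s+1/ε₂−1) = 3.898+3.819 = 7.717.
Heat-flux ratio q₀/q = 7.717/4.635.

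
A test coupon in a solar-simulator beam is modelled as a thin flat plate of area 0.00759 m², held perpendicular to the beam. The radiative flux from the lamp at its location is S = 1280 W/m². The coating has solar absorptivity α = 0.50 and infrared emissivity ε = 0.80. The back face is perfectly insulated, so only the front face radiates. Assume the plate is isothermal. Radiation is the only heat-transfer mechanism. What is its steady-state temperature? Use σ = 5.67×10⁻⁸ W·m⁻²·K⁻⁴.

At equilibrium, absorbed power = emitted power.
Absorbing cross-section = A = 0.007590 m²; emitting surface = A = 0.007590 m² (ratio 1).
αS·A_cross = εσ·A_surf·T⁴  ⇒  T⁴ = αS/(ε·1σ).
T⁴ = 0.500·1280/(0.80·1·5.67×10⁻⁸) = 1.411×10¹⁰ K⁴.
T = (1.411×10¹⁰)^(1/4).

T ≈ 345 K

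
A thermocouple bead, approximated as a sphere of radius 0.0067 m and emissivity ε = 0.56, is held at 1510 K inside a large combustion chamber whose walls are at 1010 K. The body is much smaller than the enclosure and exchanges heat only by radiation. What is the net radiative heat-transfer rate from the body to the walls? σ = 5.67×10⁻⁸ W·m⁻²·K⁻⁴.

P_net ≈ 74.5 W

For a small grey body in a large enclosure: P_net = εσA(T_body⁴ − T_wall⁴).
A = 4πr² = 5.641×10⁻⁴ m²; T_body⁴ − T_wall⁴ = 5.199×10¹² − 1.041×10¹² = 4.158×10¹² K⁴.
|P_net| = 0.56·5.67×10⁻⁸·5.641×10⁻⁴·4.158×10¹².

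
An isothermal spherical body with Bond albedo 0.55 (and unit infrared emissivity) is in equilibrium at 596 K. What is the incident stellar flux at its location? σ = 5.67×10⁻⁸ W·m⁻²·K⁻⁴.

S ≈ 63600 W/m²

(1−a)S·πr² = σ·4πr²·T⁴ ⇒ S = 4σT⁴/(1−a).
S = 4·5.67×10⁻⁸·1.262×10¹¹/0.450.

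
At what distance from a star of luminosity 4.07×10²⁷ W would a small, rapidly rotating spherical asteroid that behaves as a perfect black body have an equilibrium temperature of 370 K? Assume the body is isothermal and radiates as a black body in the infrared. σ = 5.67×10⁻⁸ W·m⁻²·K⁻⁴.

For an isothermal black-emitting sphere, (1−a)S·πr² = σ·4πr²·T⁴ ⇒ S = 4σT⁴/(1−a).
S = 4·5.67×10⁻⁸·(370)⁴/1.00 = 4251 W/m².
Flux falls as S = L/(4πd²), so d = √(L/(4πS)) = √(4.07×10²⁷/(4π·4251)).

d ≈ 2.76×10¹¹ m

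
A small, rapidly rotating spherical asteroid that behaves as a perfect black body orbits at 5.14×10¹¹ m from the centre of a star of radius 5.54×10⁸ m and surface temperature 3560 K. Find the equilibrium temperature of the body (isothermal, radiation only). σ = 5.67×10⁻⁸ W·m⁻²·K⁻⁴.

The star's surface emits σT_*⁴; at distance d the flux is S = σT_*⁴(R_*/d)².
S = 5.67×10⁻⁸·(3560)⁴·(5.54×10⁸/5.14×10¹¹)² = 10.58 W/m².
For an isothermal sphere T⁴ = (1−a)S/(4σ) = 4.665×10⁷ K⁴.

T ≈ 82.6 K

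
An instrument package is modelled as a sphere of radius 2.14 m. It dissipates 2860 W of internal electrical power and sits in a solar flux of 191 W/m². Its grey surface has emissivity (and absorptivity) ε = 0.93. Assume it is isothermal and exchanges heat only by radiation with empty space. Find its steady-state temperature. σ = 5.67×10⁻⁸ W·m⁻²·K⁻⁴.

T ≈ 206 K

At steady state, absorbed solar power + internal power = radiated power.
Absorbed: α·S·A_cross = 0.93·191·14.39 = 2556 W (cross-section πr²).
Total input = 2556 + 2860 = 5416 W.
Radiated: εσ·A_surf·T⁴ with A_surf = 4πr² = 57.55 m².
T⁴ = 5416/(0.93·5.67×10⁻⁸·57.55) = 1.785×10⁹ K⁴.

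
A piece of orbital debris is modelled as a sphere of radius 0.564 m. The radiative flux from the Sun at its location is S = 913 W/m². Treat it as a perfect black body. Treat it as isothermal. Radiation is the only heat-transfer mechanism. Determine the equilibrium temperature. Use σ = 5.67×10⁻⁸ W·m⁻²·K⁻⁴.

At equilibrium, absorbed power = emitted power.
Absorbing cross-section = πr² = 0.9993 m²; emitting surface = 4πr² = 3.997 m² (ratio 4).
S·A_cross = εσ·A_surf·T⁴  ⇒  T⁴ = S/(4σ).
T⁴ = 1.00·913/(4·5.67×10⁻⁸) = 4.026×10⁹ K⁴.
T = (4.026×10⁹)^(1/4).

T ≈ 252 K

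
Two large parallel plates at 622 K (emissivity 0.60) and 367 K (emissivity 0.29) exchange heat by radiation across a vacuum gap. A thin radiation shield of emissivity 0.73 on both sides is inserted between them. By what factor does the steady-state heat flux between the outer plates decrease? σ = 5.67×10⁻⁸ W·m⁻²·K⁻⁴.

factor ≈ 1.42

Without shield: q₀ = σΔ(T⁴)/(1/ε₁+1/ε₂−1) with denominator 4.115.
With shield the two gaps are in series; the resistances add: (1/ε₁+1/ε_s−1)+(1/ε_s+1/ε₂−1) = 2.037+3.818 = 5.855.
Heat-flux ratio q₀/q = 5.855/4.115.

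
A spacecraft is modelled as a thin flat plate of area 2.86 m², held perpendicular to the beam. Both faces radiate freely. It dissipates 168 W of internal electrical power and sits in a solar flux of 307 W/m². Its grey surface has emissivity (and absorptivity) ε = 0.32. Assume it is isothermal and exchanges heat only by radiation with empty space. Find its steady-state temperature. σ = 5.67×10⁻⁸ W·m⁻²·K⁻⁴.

At steady state, absorbed solar power + internal power = radiated power.
Absorbed: α·S·A_cross = 0.32·307·2.860 = 281.0 W (cross-section A).
Total input = 281.0 + 168 = 449.0 W.
Radiated: εσ·A_surf·T⁴ with A_surf = 2A = 5.720 m².
T⁴ = 449.0/(0.32·5.67×10⁻⁸·5.720) = 4.326×10⁹ K⁴.

T ≈ 256 K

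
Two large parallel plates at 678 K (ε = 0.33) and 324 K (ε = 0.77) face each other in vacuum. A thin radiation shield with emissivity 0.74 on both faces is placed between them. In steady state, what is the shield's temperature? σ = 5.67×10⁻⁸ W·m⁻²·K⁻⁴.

In steady state the net flux on the hot side equals that on the cold side.
σ(T₁⁴−T_s⁴)/D₁ = σ(T_s⁴−T₂⁴)/D₂, with D₁ = 1/ε₁+1/ε_s−1 = 3.382, D₂ = 1/ε_s+1/ε₂−1 = 1.650.
Solve for T_s⁴: T_s⁴ = (D₂·T₁⁴ + D₁·T₂⁴)/(D₁+D₂) = 7.670×10¹⁰ K⁴.

T_s ≈ 526 K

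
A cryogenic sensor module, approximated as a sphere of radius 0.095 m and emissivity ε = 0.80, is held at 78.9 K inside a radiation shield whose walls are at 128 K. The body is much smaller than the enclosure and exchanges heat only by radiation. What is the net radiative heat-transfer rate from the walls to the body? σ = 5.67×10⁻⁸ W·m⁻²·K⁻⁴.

For a small grey body in a large enclosure: P_net = εσA(T_body⁴ − T_wall⁴).
A = 4πr² = 0.1134 m²; T_body⁴ − T_wall⁴ = 3.875×10⁷ − 2.684×10⁸ = -2.297×10⁸ K⁴.
|P_net| = 0.80·5.67×10⁻⁸·0.1134·2.297×10⁸.

P_net ≈ 1.18 W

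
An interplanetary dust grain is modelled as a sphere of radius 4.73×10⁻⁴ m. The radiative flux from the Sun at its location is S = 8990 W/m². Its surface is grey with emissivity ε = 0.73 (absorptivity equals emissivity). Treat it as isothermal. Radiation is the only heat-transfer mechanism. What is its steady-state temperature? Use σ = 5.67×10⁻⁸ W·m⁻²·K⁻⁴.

T ≈ 446 K

At equilibrium, absorbed power = emitted power.
Absorbing cross-section = πr² = 7.029×10⁻⁷ m²; emitting surface = 4πr² = 2.811×10⁻⁶ m² (ratio 4).
εS·A_cross = εσ·A_surf·T⁴  ⇒  T⁴ = S/(4σ)   (ε cancels).
T⁴ = 8990/(4·5.67×10⁻⁸) = 3.964×10¹⁰ K⁴.
T = (3.964×10¹⁰)^(1/4).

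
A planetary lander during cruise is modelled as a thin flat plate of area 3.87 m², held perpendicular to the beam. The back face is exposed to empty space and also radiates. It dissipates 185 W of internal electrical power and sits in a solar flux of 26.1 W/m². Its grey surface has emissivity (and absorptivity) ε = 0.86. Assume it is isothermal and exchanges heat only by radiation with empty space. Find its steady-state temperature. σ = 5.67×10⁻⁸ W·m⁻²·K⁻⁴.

At steady state, absorbed solar power + internal power = radiated power.
Absorbed: α·S·A_cross = 0.86·26.1·3.870 = 86.87 W (cross-section A).
Total input = 86.87 + 185 = 271.9 W.
Radiated: εσ·A_surf·T⁴ with A_surf = 2A = 7.740 m².
T⁴ = 271.9/(0.86·5.67×10⁻⁸·7.740) = 7.203×10⁸ K⁴.

T ≈ 164 K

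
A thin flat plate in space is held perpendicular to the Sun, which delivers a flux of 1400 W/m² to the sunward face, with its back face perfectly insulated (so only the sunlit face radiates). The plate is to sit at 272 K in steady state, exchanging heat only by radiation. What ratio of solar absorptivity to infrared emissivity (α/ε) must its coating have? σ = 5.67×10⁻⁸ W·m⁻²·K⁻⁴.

Balance: αS·A = εσ·1A·T⁴ ⇒ α/ε = σT⁴/S.
α/ε = 5.67×10⁻⁸·(272)⁴/1400 = 5.67×10⁻⁸·5.474×10⁹/1400.

α/ε ≈ 0.222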